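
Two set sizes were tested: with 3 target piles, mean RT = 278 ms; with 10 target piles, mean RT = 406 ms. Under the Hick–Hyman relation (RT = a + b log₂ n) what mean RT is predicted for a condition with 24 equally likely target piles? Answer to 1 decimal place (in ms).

499.1 ms

With log₂ n on the abscissa the relation is linear; from the two conditions:
  b = (406 − 278) / (log₂ 10 − log₂ 3) = 128 / (3.3219 − 1.5850) = 73.692 ms/bit
  a = 278 − 73.692 × 1.5850 = 161.201 ms
Then RT(24) = 161.201 + 73.692 × log₂ 24 = 161.201 + 73.692 × 4.5850 ≈ 499.075 ms.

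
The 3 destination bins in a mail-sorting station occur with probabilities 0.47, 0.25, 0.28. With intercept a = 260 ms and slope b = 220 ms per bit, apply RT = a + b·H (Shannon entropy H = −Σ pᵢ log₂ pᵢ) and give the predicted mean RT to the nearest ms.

596 ms

Entropy contributions −pᵢ log₂ pᵢ: 0.5120, 0.5000, 0.5142; sum H = 1.5262 bits.
RT = a + bH = 260 + 220·1.5262 = 595.76 ms.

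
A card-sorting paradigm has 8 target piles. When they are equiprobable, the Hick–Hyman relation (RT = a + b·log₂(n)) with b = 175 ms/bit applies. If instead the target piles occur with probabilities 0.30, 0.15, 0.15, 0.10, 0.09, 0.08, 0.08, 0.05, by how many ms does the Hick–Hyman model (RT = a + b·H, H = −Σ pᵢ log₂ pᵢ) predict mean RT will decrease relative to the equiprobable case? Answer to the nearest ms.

37 ms

The RT saving is b·ΔH. Equiprobable H₀ = log₂(8) = 3.0000 bits; with the given probabilities H = 2.7861 bits.
b·(H₀ − H) = 175 × (3.0000 − 2.7861) = 37.43 ms.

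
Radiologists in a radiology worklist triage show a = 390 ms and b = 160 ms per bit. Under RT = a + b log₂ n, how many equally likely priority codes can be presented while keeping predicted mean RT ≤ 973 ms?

160·log₂ n ≤ 973 − 390 = 583, giving log₂ n ≤ 3.6437 and n ≤ 12.499. The largest whole number is 12.

12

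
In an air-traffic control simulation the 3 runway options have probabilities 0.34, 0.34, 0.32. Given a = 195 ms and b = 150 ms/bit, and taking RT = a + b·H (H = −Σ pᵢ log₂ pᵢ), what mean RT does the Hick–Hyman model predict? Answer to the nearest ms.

433 ms

Entropy contributions −pᵢ log₂ pᵢ: 0.5292, 0.5292, 0.5260; sum H = 1.5844 bits.
RT = a + bH = 195 + 150·1.5844 = 432.66 ms.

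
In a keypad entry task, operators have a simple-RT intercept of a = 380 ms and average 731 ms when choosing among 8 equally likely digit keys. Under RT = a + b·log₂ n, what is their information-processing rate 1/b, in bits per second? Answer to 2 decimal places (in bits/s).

8.55 bits/s

b = (731 − 380)/log₂ 8 = 351/3 = 117.000 ms per bit = 0.11700 s/bit; the reciprocal is 8.547 bits/s.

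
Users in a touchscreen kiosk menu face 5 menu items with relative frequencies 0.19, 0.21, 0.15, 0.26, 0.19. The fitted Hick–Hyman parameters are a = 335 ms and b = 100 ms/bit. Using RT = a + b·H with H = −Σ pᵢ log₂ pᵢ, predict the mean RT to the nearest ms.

Entropy contributions −pᵢ log₂ pᵢ: 0.4552, 0.4728, 0.4105, 0.5053, 0.4552; sum H = 2.2991 bits.
RT = a + bH = 335 + 100·2.2991 = 564.91 ms.

565 ms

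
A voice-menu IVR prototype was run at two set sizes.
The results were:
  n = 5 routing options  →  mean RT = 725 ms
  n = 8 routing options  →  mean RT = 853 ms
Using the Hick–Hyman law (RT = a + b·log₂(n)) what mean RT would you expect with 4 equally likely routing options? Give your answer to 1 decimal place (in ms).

664.2 ms

RT is linear in log₂ n, so two points fix the line:
  b = (853 − 725) / (log₂ 8 − log₂ 5) = 128 / (3 − 2.3219) = 188.771 ms/bit
  a = 725 − 188.771 × 2.3219 = 286.688 ms
Then RT(4) = 286.688 + 188.771 × log₂ 4 = 286.688 + 188.771 × 2 ≈ 664.229 ms.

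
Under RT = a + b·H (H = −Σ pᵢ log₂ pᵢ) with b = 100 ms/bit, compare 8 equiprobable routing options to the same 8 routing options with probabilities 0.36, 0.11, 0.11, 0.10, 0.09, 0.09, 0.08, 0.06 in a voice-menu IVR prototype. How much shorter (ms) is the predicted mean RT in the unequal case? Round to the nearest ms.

The RT saving is b·ΔH. Equiprobable H₀ = log₂(8) = 3.0000 bits; with the given probabilities H = 2.7237 bits.
b·(H₀ − H) = 100 × (3.0000 − 2.7237) = 27.63 ms.

28 ms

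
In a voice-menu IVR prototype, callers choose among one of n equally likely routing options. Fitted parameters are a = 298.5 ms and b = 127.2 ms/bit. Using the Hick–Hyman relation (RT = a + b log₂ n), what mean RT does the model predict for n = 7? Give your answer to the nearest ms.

log₂(7) = 2.8074 bits, so RT = 298.5 + 127.2 × 2.8074 ≈ 655.596 ms.

656 ms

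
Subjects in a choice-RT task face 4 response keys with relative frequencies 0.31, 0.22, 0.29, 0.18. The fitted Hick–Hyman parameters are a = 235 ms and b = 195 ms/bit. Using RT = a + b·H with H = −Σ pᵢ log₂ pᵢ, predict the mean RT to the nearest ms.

619 ms

H = 0.31·log₂(1/0.31) + 0.22·log₂(1/0.22) + 0.29·log₂(1/0.29) + 0.18·log₂(1/0.18) = 1.9676 bits.
RT = 235 + 195 × 1.9676 = 618.68 ms.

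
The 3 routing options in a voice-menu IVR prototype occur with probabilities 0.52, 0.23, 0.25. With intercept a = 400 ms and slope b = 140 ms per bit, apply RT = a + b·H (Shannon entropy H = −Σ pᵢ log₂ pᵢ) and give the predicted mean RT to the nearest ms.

H = 0.52·log₂(1/0.52) + 0.23·log₂(1/0.23) + 0.25·log₂(1/0.25) = 1.4782 bits.
RT = 400 + 140 × 1.4782 = 606.95 ms.

607 ms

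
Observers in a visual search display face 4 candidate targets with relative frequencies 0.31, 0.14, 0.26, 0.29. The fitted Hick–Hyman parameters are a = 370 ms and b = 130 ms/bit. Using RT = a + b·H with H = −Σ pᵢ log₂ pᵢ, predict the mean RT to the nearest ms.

623 ms

H = 0.31·log₂(1/0.31) + 0.14·log₂(1/0.14) + 0.26·log₂(1/0.26) + 0.29·log₂(1/0.29) = 1.9441 bits.
RT = 370 + 130 × 1.9441 = 622.73 ms.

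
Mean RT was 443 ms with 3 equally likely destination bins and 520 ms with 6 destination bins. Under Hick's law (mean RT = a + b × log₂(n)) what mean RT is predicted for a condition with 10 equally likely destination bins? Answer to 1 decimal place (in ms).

With log₂ n on the abscissa the relation is linear; from the two conditions:
  b = (520 − 443) / (log₂ 6 − log₂ 3) = 77 / (2.5850 − 1.5850) = 77.000 ms/bit
  a = 443 − 77.000 × 1.5850 = 320.958 ms
Then RT(10) = 320.958 + 77.000 × log₂ 10 = 320.958 + 77.000 × 3.3219 ≈ 576.746 ms.

576.7 ms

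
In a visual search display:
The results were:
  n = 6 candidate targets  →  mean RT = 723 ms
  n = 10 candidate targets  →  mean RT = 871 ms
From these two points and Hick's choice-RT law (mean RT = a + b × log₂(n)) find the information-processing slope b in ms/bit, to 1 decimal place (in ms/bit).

b = (RT₂ − RT₁)/(log₂ n₂ − log₂ n₁) = (871 − 723)/(3.3219 − 2.5850) = 200.823 ms/bit.

200.8 ms/bit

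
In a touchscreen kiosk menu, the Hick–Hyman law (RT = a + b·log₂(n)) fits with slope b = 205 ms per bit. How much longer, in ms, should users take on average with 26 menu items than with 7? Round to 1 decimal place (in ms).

Only the slope matters, since a is common to both: ΔRT = b·log₂(n₂/n₁).
log₂(26) − log₂(7) = 4.7004 − 2.8074 = 1.8931.
ΔRT = 205 × 1.8931 = 388.082 ms.

388.1 ms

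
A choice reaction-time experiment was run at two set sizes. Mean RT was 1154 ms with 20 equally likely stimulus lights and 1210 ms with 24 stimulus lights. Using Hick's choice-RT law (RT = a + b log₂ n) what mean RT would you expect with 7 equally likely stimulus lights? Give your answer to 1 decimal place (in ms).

831.5 ms

Fit slope and intercept:
  b = (1210 − 1154) / (log₂ 24 − log₂ 20) = 56 / (4.5850 − 4.3219) = 212.900 ms/bit
  a = 1154 − 212.900 × 4.3219 = 233.862 ms
Then RT(7) = 233.862 + 212.900 × log₂ 7 = 233.862 + 212.900 × 2.8074 ≈ 831.548 ms.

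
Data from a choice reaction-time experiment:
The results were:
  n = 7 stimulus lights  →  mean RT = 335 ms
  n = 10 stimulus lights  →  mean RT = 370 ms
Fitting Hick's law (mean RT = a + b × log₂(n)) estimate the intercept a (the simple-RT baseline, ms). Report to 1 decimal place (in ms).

144.1 ms

b = (RT₂ − RT₁)/(log₂ n₂ − log₂ n₁) = (370 − 335)/(3.3219 − 2.8074) = 68.018 ms/bit.
a = RT₁ − b·log₂ n₁ = 335 − 68.018 × 2.8074 = 144.051 ms.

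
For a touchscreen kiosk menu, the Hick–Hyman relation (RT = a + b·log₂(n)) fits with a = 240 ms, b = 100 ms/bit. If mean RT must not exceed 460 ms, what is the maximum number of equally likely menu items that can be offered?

4

100·log₂ n ≤ 460 − 240 = 220, giving log₂ n ≤ 2.2000 and n ≤ 4.595. The largest whole number is 4.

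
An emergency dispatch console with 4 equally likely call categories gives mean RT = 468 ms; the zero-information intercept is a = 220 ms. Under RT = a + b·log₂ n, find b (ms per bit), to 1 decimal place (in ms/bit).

b = (468 − 220) / log₂(4) = 248 / 2 = 124.000 ms/bit.

124.0 ms/bit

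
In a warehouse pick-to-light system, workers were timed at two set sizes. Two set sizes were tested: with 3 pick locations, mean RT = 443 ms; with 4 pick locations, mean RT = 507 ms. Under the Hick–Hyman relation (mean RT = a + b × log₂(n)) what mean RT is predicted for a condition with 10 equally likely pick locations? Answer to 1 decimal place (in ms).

Solve the two-equation system in a and b:
  b = (507 − 443) / (log₂ 4 − log₂ 3) = 64 / (2 − 1.5850) = 154.203 ms/bit
  a = 443 − 154.203 × 1.5850 = 198.594 ms
Then RT(10) = 198.594 + 154.203 × log₂ 10 = 198.594 + 154.203 × 3.3219 ≈ 710.845 ms.

710.8 ms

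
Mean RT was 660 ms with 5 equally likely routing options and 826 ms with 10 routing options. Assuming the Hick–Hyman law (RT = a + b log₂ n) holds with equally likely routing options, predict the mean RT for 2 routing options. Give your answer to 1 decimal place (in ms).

Fit slope and intercept:
  b = (826 − 660) / (log₂ 10 − log₂ 5) = 166 / (3.3219 − 2.3219) = 166.000 ms/bit
  a = 660 − 166.000 × 2.3219 = 274.560 ms
Then RT(2) = 274.560 + 166.000 × log₂ 2 = 274.560 + 166.000 × 1 ≈ 440.560 ms.

440.6 ms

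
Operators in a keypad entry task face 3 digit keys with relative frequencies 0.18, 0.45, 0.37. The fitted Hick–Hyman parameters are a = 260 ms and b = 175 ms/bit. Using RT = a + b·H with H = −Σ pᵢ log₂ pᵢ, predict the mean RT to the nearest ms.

522 ms

H = 0.18·log₂(1/0.18) + 0.45·log₂(1/0.45) + 0.37·log₂(1/0.37) = 1.4944 bits.
RT = 260 + 175 × 1.4944 = 521.53 ms.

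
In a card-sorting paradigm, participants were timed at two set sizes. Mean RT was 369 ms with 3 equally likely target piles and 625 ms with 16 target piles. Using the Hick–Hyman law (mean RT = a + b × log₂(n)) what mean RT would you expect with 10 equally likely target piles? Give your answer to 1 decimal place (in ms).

553.1 ms

Solve the two-equation system in a and b:
  b = (625 − 369) / (log₂ 16 − log₂ 3) = 256 / (4 − 1.5850) = 106.002 ms/bit
  a = 369 − 106.002 × 1.5850 = 200.990 ms
Then RT(10) = 200.990 + 106.002 × log₂ 10 = 200.990 + 106.002 × 3.3219 ≈ 553.123 ms.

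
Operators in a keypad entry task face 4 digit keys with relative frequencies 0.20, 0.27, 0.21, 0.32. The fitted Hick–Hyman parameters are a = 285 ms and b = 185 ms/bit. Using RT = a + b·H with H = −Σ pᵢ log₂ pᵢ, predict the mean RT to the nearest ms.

Entropy contributions −pᵢ log₂ pᵢ: 0.4644, 0.5100, 0.4728, 0.5260; sum H = 1.9733 bits.
RT = a + bH = 285 + 185·1.9733 = 650.05 ms.

650 ms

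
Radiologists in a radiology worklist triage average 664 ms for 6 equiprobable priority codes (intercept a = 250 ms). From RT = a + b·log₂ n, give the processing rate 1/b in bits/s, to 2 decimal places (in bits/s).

6.24 bits/s

Choice component = 664 − 250 = 414 ms over log₂(6) = 2.5850 bits.
b = 414 / 2.5850 = 160.157 ms/bit, so 1/b = 6.244 bits/s.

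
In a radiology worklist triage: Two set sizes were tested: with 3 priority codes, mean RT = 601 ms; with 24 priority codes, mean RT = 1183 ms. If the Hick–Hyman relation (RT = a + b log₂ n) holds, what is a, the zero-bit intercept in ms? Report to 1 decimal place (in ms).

293.5 ms

b = (RT₂ − RT₁)/(log₂ n₂ − log₂ n₁) = (1183 − 601)/(4.5850 − 1.5850) = 194.000 ms/bit.
a = RT₁ − b·log₂ n₁ = 601 − 194.000 × 1.5850 = 293.517 ms.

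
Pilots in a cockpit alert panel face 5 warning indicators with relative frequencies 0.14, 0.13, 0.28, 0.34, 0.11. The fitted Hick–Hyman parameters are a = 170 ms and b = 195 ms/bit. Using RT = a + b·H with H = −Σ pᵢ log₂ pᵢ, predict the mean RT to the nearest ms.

H = 0.14·log₂(1/0.14) + 0.13·log₂(1/0.13) + 0.28·log₂(1/0.28) + 0.34·log₂(1/0.34) + 0.11·log₂(1/0.11) = 2.1734 bits.
RT = 170 + 195 × 2.1734 = 593.82 ms.

594 ms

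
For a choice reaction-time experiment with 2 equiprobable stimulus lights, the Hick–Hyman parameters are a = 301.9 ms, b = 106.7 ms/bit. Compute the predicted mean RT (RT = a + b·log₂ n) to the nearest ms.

log₂(2) = 1 bits, so RT = 301.9 + 106.7 × 1 ≈ 408.600 ms.

409 ms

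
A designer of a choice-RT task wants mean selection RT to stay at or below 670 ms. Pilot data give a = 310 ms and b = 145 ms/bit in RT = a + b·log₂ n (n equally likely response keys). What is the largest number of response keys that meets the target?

5

145·log₂ n ≤ 670 − 310 = 360, giving log₂ n ≤ 2.4828 and n ≤ 5.590. The largest whole number is 5.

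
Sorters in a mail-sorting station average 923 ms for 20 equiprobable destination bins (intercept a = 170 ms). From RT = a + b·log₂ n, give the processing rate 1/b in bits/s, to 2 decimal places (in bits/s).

5.74 bits/s

Choice component = 923 − 170 = 753 ms over log₂(20) = 4.3219 bits.
b = 753 / 4.3219 = 174.228 ms/bit, so 1/b = 5.740 bits/s.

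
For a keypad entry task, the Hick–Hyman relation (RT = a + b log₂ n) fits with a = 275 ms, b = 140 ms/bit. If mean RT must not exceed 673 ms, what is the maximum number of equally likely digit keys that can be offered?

7

Information budget: (673 − 275)/140 = 2.8429 bits, so n ≤ 2^2.8429 = 7.174 → at most 7.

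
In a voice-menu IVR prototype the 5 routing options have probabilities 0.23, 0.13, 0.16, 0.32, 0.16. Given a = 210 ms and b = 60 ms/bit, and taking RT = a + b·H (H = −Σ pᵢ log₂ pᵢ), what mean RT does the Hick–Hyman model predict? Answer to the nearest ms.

Entropy contributions −pᵢ log₂ pᵢ: 0.4877, 0.3826, 0.4230, 0.5260, 0.4230; sum H = 2.2424 bits.
RT = a + bH = 210 + 60·2.2424 = 344.54 ms.

345 ms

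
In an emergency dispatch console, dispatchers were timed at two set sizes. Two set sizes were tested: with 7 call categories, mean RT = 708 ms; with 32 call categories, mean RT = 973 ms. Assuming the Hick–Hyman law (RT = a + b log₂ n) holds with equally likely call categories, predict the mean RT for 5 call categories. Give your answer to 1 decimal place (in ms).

With log₂ n on the abscissa the relation is linear; from the two conditions:
  b = (973 − 708) / (log₂ 32 − log₂ 7) = 265 / (5 − 2.8074) = 120.859 ms/bit
  a = 708 − 120.859 × 2.8074 = 368.707 ms
Then RT(5) = 368.707 + 120.859 × log₂ 5 = 368.707 + 120.859 × 2.3219 ≈ 649.332 ms.

649.3 ms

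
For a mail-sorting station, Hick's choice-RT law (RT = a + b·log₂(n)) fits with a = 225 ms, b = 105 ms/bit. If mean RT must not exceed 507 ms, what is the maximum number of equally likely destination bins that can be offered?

6

105·log₂ n ≤ 507 − 225 = 282, giving log₂ n ≤ 2.6857 and n ≤ 6.434. The largest whole number is 6.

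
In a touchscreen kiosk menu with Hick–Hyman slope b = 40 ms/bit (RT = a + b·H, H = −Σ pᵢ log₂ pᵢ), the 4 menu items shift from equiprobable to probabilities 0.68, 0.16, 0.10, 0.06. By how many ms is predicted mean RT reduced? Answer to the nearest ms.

The RT saving is b·ΔH. Equiprobable H₀ = log₂(4) = 2.0000 bits; with the given probabilities H = 1.3771 bits.
b·(H₀ − H) = 40 × (2.0000 − 1.3771) = 24.92 ms.

25 ms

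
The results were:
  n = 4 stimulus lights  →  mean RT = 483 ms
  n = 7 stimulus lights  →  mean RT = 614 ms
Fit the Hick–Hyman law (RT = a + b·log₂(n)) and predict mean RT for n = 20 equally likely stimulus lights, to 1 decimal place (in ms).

RT is linear in log₂ n, so two points fix the line:
  b = (614 − 483) / (log₂ 7 − log₂ 4) = 131 / (2.8074 − 2) = 162.258 ms/bit
  a = 483 − 162.258 × 2 = 158.483 ms
Then RT(20) = 158.483 + 162.258 × log₂ 20 = 158.483 + 162.258 × 4.3219 ≈ 859.752 ms.

859.8 ms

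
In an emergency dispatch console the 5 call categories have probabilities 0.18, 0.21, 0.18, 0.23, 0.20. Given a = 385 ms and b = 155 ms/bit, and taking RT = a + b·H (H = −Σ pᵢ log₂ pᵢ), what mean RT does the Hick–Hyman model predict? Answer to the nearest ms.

Entropy contributions −pᵢ log₂ pᵢ: 0.4453, 0.4728, 0.4453, 0.4877, 0.4644; sum H = 2.3155 bits.
RT = a + bH = 385 + 155·2.3155 = 743.90 ms.

744 ms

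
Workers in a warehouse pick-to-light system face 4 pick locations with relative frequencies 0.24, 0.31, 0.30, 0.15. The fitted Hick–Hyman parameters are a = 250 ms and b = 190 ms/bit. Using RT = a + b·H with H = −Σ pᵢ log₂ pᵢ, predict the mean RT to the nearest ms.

620 ms

H = 0.24·log₂(1/0.24) + 0.31·log₂(1/0.31) + 0.30·log₂(1/0.30) + 0.15·log₂(1/0.15) = 1.9496 bits.
RT = 250 + 190 × 1.9496 = 620.42 ms.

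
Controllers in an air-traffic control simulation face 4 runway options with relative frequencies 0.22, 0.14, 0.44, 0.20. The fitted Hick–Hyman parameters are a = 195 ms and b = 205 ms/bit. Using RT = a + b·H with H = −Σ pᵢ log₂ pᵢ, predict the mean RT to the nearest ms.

577 ms

Entropy contributions −pᵢ log₂ pᵢ: 0.4806, 0.3971, 0.5211, 0.4644; sum H = 1.8632 bits.
RT = a + bH = 195 + 205·1.8632 = 576.96 ms.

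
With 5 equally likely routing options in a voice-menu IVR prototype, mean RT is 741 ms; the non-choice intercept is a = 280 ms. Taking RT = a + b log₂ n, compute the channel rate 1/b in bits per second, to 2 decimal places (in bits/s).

b = (741 − 280)/log₂ 5 = 461/2.3219 = 198.542 ms per bit = 0.19854 s/bit; the reciprocal is 5.037 bits/s.

5.04 bits/s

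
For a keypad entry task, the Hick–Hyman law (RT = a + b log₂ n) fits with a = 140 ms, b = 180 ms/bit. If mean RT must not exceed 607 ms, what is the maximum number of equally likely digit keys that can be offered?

6

180·log₂ n ≤ 607 − 140 = 467, giving log₂ n ≤ 2.5944 and n ≤ 6.040. The largest whole number is 6.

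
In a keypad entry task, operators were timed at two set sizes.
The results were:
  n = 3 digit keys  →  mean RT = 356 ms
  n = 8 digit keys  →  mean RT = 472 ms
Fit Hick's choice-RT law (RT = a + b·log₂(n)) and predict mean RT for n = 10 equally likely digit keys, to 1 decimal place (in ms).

RT is linear in log₂ n, so two points fix the line:
  b = (472 − 356) / (log₂ 8 − log₂ 3) = 116 / (3 − 1.5850) = 81.977 ms/bit
  a = 356 − 81.977 × 1.5850 = 226.070 ms
Then RT(10) = 226.070 + 81.977 × log₂ 10 = 226.070 + 81.977 × 3.3219 ≈ 498.391 ms.

498.4 ms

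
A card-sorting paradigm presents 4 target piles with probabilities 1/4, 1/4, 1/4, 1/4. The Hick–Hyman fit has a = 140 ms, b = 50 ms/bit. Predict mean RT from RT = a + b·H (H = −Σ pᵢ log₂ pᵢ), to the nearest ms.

240 ms

Each term −pᵢ log₂ pᵢ: 0.25·2 + 0.25·2 + 0.25·2 + 0.25·2; summed, H = 2.000 bits.
Mean RT = a + bH = 140 + 50·2.000 = 240.00 ms.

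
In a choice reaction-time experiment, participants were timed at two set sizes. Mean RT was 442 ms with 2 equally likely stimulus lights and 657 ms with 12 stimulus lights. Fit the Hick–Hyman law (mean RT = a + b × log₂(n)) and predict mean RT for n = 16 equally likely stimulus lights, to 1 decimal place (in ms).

691.5 ms

Solve the two-equation system in a and b:
  b = (657 − 442) / (log₂ 12 − log₂ 2) = 215 / (3.5850 − 1) = 83.173 ms/bit
  a = 442 − 83.173 × 1 = 358.827 ms
Then RT(16) = 358.827 + 83.173 × log₂ 16 = 358.827 + 83.173 × 4 ≈ 691.520 ms.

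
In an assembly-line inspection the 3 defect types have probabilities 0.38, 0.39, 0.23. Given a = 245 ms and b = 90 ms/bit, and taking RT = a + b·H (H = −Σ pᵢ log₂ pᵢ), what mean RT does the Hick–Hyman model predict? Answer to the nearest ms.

384 ms

H = 0.38·log₂(1/0.38) + 0.39·log₂(1/0.39) + 0.23·log₂(1/0.23) = 1.5479 bits.
RT = 245 + 90 × 1.5479 = 384.31 ms.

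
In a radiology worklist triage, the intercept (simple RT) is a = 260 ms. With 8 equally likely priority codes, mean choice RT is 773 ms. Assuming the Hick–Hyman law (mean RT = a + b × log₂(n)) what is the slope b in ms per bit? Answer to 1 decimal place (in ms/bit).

log₂(8) = 3 bits.
b = (RT − a)/log₂ n = (773 − 260) / 3 = 171.000 ms/bit.

171.0 ms/bit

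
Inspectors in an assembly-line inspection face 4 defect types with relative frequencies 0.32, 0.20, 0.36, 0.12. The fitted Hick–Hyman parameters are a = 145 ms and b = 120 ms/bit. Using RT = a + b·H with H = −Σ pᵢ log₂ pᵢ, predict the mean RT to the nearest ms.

372 ms

Entropy contributions −pᵢ log₂ pᵢ: 0.5260, 0.4644, 0.5306, 0.3671; sum H = 1.8881 bits.
RT = a + bH = 145 + 120·1.8881 = 371.57 ms.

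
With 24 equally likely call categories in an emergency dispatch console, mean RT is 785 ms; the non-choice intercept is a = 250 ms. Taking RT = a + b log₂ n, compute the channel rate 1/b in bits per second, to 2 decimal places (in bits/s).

b = (785 − 250)/log₂ 24 = 535/4.5850 = 116.686 ms per bit = 0.11669 s/bit; the reciprocal is 8.570 bits/s.

8.57 bits/s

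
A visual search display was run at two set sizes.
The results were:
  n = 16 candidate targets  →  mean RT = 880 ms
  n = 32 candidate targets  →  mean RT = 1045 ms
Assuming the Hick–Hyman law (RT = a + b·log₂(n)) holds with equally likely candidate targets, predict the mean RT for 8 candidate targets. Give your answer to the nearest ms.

Solve the two-equation system in a and b:
  b = (1045 − 880) / (log₂ 32 − log₂ 16) = 165 / (5 − 4) = 165 ms/bit
  a = 880 − 165 × 4 = 220 ms
Then RT(8) = 220 + 165 × log₂ 8 = 220 + 165 × 3 ≈ 715.000 ms.

715 ms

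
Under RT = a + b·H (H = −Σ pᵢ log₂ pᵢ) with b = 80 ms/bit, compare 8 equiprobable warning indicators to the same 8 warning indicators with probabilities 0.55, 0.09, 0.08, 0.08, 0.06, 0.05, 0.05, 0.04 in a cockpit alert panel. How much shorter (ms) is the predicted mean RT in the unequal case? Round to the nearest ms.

61 ms

The RT saving is b·ΔH. Equiprobable H₀ = log₂(8) = 3.0000 bits; with the given probabilities H = 2.2315 bits.
b·(H₀ − H) = 80 × (3.0000 − 2.2315) = 61.48 ms.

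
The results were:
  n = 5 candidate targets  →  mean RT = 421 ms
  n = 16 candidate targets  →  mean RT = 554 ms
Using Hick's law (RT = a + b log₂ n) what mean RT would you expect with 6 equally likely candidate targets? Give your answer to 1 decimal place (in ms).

441.8 ms

With log₂ n on the abscissa the relation is linear; from the two conditions:
  b = (554 − 421) / (log₂ 16 − log₂ 5) = 133 / (4 − 2.3219) = 79.258 ms/bit
  a = 421 − 79.258 × 2.3219 = 236.969 ms
Then RT(6) = 236.969 + 79.258 × log₂ 6 = 236.969 + 79.258 × 2.5850 ≈ 441.847 ms.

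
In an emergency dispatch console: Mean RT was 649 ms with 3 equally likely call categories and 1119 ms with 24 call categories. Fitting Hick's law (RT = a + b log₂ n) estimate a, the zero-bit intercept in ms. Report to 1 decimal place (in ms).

b = (RT₂ − RT₁)/(log₂ n₂ − log₂ n₁) = (1119 − 649)/(4.5850 − 1.5850) = 156.667 ms/bit.
a = RT₁ − b·log₂ n₁ = 649 − 156.667 × 1.5850 = 400.689 ms.

400.7 ms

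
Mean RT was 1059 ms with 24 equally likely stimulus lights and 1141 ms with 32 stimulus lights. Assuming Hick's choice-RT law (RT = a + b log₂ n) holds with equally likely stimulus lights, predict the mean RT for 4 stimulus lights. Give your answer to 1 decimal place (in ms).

548.3 ms

RT is linear in log₂ n, so two points fix the line:
  b = (1141 − 1059) / (log₂ 32 − log₂ 24) = 82 / (5 − 4.5850) = 197.573 ms/bit
  a = 1059 − 197.573 × 4.5850 = 153.137 ms
Then RT(4) = 153.137 + 197.573 × log₂ 4 = 153.137 + 197.573 × 2 ≈ 548.282 ms.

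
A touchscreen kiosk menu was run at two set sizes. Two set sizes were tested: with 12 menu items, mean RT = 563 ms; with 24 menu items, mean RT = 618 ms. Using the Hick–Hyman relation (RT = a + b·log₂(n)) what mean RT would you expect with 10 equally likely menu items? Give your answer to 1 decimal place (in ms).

548.5 ms

RT is linear in log₂ n, so two points fix the line:
  b = (618 − 563) / (log₂ 24 − log₂ 12) = 55 / (4.5850 − 3.5850) = 55.000 ms/bit
  a = 563 − 55.000 × 3.5850 = 365.827 ms
Then RT(10) = 365.827 + 55.000 × log₂ 10 = 365.827 + 55.000 × 3.3219 ≈ 548.533 ms.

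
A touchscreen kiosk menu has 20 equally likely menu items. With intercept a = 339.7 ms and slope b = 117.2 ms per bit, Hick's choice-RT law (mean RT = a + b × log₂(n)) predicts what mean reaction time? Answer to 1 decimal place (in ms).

846.2 ms

log₂(20) = 4.3219 bits, so RT = 339.7 + 117.2 × 4.3219 ≈ 846.230 ms.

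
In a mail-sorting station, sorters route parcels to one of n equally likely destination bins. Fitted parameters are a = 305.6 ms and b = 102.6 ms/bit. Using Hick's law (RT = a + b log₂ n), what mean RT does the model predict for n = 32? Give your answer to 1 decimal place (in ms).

818.6 ms

log₂(32) = 5 bits, so RT = 305.6 + 102.6 × 5 ≈ 818.600 ms.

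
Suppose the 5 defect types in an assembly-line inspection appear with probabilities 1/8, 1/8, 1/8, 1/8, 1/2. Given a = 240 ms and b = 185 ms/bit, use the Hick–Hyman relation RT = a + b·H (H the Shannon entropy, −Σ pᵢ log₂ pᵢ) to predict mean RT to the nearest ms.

610 ms

Each term −pᵢ log₂ pᵢ: 0.125·3 + 0.125·3 + 0.125·3 + 0.125·3 + 0.5·1; summed, H = 2.000 bits.
Mean RT = a + bH = 240 + 185·2.000 = 610.00 ms.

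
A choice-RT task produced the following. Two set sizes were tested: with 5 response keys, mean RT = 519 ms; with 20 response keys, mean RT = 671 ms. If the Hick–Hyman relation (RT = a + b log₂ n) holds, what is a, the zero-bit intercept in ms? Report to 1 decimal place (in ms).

342.5 ms

b = (RT₂ − RT₁)/(log₂ n₂ − log₂ n₁) = (671 − 519)/(4.3219 − 2.3219) = 76.000 ms/bit.
a = RT₁ − b·log₂ n₁ = 519 − 76.000 × 2.3219 = 342.533 ms.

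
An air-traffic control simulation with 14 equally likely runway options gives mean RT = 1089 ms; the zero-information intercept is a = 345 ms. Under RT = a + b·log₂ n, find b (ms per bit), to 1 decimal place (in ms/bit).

195.4 ms/bit

14 alternatives carry log₂ 14 = 3.8074 bits; the choice cost is 1089 − 345 = 744 ms, so b = 744/3.8074 = 195.411 ms/bit.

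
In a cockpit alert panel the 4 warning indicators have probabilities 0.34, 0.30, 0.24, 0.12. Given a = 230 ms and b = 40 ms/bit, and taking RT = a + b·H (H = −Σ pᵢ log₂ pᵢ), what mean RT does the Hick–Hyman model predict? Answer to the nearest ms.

H = 0.34·log₂(1/0.34) + 0.30·log₂(1/0.30) + 0.24·log₂(1/0.24) + 0.12·log₂(1/0.12) = 1.9115 bits.
RT = 230 + 40 × 1.9115 = 306.46 ms.

306 ms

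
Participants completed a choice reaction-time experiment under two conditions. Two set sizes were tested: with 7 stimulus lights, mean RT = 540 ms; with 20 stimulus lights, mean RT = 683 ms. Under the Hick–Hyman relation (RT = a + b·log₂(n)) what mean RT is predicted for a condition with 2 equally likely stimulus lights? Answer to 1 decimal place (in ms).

RT is linear in log₂ n, so two points fix the line:
  b = (683 − 540) / (log₂ 20 − log₂ 7) = 143 / (4.3219 − 2.8074) = 94.416 ms/bit
  a = 540 − 94.416 × 2.8074 = 274.941 ms
Then RT(2) = 274.941 + 94.416 × log₂ 2 = 274.941 + 94.416 × 1 ≈ 369.357 ms.

369.4 ms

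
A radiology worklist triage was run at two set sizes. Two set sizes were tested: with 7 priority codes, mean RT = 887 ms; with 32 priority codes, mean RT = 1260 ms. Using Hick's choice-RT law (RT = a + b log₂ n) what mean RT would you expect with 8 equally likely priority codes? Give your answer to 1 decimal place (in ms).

919.8 ms

Solve the two-equation system in a and b:
  b = (1260 − 887) / (log₂ 32 − log₂ 7) = 373 / (5 − 2.8074) = 170.114 ms/bit
  a = 887 − 170.114 × 2.8074 = 409.429 ms
Then RT(8) = 409.429 + 170.114 × log₂ 8 = 409.429 + 170.114 × 3 ≈ 919.772 ms.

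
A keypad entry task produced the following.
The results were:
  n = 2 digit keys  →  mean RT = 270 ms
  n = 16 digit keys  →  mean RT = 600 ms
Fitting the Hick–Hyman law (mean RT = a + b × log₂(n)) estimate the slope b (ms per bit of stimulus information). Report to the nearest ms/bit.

110 ms/bit

b = (RT₂ − RT₁)/(log₂ n₂ − log₂ n₁) = (600 − 270)/(4 − 1) = 110 ms/bit.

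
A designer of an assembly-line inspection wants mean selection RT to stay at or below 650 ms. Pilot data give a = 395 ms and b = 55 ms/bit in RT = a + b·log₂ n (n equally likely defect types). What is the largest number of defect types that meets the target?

24

Set 395 + 55·log₂ n ≤ 650 → log₂ n ≤ (650 − 395)/55 = 4.6364.
So n ≤ 2^4.6364 = 24.871; the largest integer n is 24.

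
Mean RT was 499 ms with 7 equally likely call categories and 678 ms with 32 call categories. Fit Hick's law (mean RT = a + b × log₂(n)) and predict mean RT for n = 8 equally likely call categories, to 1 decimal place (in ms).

Solve the two-equation system in a and b:
  b = (678 − 499) / (log₂ 32 − log₂ 7) = 179 / (5 − 2.8074) = 81.637 ms/bit
  a = 499 − 81.637 × 2.8074 = 269.817 ms
Then RT(8) = 269.817 + 81.637 × log₂ 8 = 269.817 + 81.637 × 3 ≈ 514.727 ms.

514.7 ms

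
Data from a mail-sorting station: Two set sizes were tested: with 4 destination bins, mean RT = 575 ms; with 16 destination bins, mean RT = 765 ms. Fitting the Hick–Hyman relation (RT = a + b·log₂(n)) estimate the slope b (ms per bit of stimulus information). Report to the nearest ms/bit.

95 ms/bit

b = (RT₂ − RT₁)/(log₂ n₂ − log₂ n₁) = (765 − 575)/(4 − 2) = 95 ms/bit.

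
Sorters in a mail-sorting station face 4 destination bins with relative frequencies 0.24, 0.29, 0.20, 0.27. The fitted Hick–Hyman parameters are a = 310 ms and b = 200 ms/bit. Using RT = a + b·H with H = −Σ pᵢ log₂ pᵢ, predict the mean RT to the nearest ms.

707 ms

H = 0.24·log₂(1/0.24) + 0.29·log₂(1/0.29) + 0.20·log₂(1/0.20) + 0.27·log₂(1/0.27) = 1.9864 bits.
RT = 310 + 200 × 1.9864 = 707.29 ms.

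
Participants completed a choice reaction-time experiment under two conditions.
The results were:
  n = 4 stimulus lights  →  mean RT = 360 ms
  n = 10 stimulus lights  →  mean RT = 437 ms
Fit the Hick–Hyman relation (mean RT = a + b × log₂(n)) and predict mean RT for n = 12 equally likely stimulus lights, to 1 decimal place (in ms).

452.3 ms

With log₂ n on the abscissa the relation is linear; from the two conditions:
  b = (437 − 360) / (log₂ 10 − log₂ 4) = 77 / (3.3219 − 2) = 58.248 ms/bit
  a = 360 − 58.248 × 2 = 243.503 ms
Then RT(12) = 243.503 + 58.248 × log₂ 12 = 243.503 + 58.248 × 3.5850 ≈ 452.321 ms.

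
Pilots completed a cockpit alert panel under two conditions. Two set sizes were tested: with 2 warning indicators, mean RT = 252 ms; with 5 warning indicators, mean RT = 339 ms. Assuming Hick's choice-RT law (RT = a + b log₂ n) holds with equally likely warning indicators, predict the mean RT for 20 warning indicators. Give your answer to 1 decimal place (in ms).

Solve the two-equation system in a and b:
  b = (339 − 252) / (log₂ 5 − log₂ 2) = 87 / (2.3219 − 1) = 65.813 ms/bit
  a = 252 − 65.813 × 1 = 186.187 ms
Then RT(20) = 186.187 + 65.813 × log₂ 20 = 186.187 + 65.813 × 4.3219 ≈ 470.626 ms.

470.6 ms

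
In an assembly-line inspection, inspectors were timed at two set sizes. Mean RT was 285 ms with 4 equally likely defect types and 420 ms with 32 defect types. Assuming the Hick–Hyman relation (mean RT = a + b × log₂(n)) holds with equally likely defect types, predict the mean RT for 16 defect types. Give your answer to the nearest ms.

Solve the two-equation system in a and b:
  b = (420 − 285) / (log₂ 32 − log₂ 4) = 135 / (5 − 2) = 45 ms/bit
  a = 285 − 45 × 2 = 195 ms
Then RT(16) = 195 + 45 × log₂ 16 = 195 + 45 × 4 ≈ 375.000 ms.

375 ms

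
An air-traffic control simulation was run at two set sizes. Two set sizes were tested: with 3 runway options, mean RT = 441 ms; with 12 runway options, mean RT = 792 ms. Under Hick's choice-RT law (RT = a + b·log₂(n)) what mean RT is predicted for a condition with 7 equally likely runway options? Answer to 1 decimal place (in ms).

655.5 ms

Fit slope and intercept:
  b = (792 − 441) / (log₂ 12 − log₂ 3) = 351 / (3.5850 − 1.5850) = 175.500 ms/bit
  a = 441 − 175.500 × 1.5850 = 162.839 ms
Then RT(7) = 162.839 + 175.500 × log₂ 7 = 162.839 + 175.500 × 2.8074 ≈ 655.530 ms.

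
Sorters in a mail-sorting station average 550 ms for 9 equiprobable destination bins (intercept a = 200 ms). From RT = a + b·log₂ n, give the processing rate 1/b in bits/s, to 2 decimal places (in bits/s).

Choice component = 550 − 200 = 350 ms over log₂(9) = 3.1699 bits.
b = 350 / 3.1699 = 110.413 ms/bit, so 1/b = 9.057 bits/s.

9.06 bits/s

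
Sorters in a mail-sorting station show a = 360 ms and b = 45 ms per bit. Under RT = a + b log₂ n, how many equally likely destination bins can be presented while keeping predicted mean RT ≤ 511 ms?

10

Set 360 + 45·log₂ n ≤ 511 → log₂ n ≤ (511 − 360)/45 = 3.3556.
So n ≤ 2^3.3556 = 10.236; the largest integer n is 10.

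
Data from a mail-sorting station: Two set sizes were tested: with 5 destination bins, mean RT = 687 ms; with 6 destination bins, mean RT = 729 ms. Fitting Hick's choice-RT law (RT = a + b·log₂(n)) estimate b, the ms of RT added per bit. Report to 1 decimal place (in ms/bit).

159.7 ms/bit

The slope on a log₂ axis is (729 − 687) / (2.5850 − 2.3219) = 159.675 ms/bit.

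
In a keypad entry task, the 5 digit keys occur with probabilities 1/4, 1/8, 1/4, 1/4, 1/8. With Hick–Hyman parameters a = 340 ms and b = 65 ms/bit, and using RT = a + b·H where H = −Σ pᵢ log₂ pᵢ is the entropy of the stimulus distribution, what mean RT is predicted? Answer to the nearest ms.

Each term −pᵢ log₂ pᵢ: 0.25·2 + 0.125·3 + 0.25·2 + 0.25·2 + 0.125·3; summed, H = 2.250 bits.
Mean RT = a + bH = 340 + 65·2.250 = 486.25 ms.

486 ms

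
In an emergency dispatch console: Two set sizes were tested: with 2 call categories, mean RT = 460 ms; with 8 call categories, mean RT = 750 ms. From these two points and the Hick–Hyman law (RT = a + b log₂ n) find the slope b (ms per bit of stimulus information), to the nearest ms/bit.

145 ms/bit

b = (RT₂ − RT₁)/(log₂ n₂ − log₂ n₁) = (750 − 460)/(3 − 1) = 145 ms/bit.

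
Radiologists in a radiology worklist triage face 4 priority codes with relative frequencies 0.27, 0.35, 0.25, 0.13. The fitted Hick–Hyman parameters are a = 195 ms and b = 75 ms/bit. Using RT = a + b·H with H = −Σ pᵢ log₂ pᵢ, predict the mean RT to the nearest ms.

H = 0.27·log₂(1/0.27) + 0.35·log₂(1/0.35) + 0.25·log₂(1/0.25) + 0.13·log₂(1/0.13) = 1.9228 bits.
RT = 195 + 75 × 1.9228 = 339.21 ms.

339 ms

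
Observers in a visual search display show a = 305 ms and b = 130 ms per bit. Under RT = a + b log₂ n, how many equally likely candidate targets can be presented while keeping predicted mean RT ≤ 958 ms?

130·log₂ n ≤ 958 − 305 = 653, giving log₂ n ≤ 5.0231 and n ≤ 32.516. The largest whole number is 32.

32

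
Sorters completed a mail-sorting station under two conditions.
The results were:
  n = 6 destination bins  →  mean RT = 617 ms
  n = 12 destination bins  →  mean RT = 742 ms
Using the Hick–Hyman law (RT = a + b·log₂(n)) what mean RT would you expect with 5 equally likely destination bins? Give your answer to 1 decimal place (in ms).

584.1 ms

RT is linear in log₂ n, so two points fix the line:
  b = (742 − 617) / (log₂ 12 − log₂ 6) = 125 / (3.5850 − 2.5850) = 125.000 ms/bit
  a = 617 − 125.000 × 2.5850 = 293.880 ms
Then RT(5) = 293.880 + 125.000 × log₂ 5 = 293.880 + 125.000 × 2.3219 ≈ 584.121 ms.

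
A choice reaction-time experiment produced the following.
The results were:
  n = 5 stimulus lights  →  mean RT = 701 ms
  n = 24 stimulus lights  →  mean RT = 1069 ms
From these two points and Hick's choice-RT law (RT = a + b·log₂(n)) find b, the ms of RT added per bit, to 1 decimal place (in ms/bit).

162.6 ms/bit

Slope: b = (1069 − 701) / (log₂ 24 − log₂ 5) = 368/2.2630 = 162.614 ms/bit.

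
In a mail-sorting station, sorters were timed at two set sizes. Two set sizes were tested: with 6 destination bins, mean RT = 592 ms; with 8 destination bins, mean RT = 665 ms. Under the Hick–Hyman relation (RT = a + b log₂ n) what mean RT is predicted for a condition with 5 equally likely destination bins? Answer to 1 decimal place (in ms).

Solve the two-equation system in a and b:
  b = (665 − 592) / (log₂ 8 − log₂ 6) = 73 / (3 − 2.5850) = 175.888 ms/bit
  a = 592 − 175.888 × 2.5850 = 137.337 ms
Then RT(5) = 137.337 + 175.888 × log₂ 5 = 137.337 + 175.888 × 2.3219 ≈ 545.735 ms.

545.7 ms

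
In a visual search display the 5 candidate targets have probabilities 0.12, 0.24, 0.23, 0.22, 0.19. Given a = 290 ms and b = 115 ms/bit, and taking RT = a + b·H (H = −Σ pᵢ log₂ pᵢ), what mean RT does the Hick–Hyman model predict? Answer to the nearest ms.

Entropy contributions −pᵢ log₂ pᵢ: 0.3671, 0.4941, 0.4877, 0.4806, 0.4552; sum H = 2.2847 bits.
RT = a + bH = 290 + 115·2.2847 = 552.74 ms.

553 ms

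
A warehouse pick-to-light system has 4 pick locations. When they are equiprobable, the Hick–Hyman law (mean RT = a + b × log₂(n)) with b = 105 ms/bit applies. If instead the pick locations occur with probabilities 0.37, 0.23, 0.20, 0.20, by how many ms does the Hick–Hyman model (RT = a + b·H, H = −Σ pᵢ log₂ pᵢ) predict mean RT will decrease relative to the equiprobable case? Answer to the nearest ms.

Equiprobable entropy H₀ = log₂ 4 = 2.0000 bits.
Skewed entropy H = −Σ pᵢ log₂ pᵢ = 1.9472 bits.
ΔRT = b·(H₀ − H) = 105 × 0.0528 = 5.55 ms.

6 ms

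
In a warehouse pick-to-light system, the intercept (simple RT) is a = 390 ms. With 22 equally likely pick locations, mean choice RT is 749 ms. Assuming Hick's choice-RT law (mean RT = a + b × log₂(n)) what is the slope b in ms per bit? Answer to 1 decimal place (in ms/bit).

b = (749 − 390) / log₂(22) = 359 / 4.4594 = 80.504 ms/bit.

80.5 ms/bit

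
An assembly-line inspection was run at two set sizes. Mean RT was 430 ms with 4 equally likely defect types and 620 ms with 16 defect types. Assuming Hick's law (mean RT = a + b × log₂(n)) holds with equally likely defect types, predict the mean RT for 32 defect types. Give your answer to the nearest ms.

Fit slope and intercept:
  b = (620 − 430) / (log₂ 16 − log₂ 4) = 190 / (4 − 2) = 95 ms/bit
  a = 430 − 95 × 2 = 240 ms
Then RT(32) = 240 + 95 × log₂ 32 = 240 + 95 × 5 ≈ 715.000 ms.

715 ms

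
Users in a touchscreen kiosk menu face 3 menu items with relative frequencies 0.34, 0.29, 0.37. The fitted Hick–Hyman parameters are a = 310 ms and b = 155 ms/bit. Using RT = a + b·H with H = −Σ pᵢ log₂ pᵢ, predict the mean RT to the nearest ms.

555 ms

H = 0.34·log₂(1/0.34) + 0.29·log₂(1/0.29) + 0.37·log₂(1/0.37) = 1.5778 bits.
RT = 310 + 155 × 1.5778 = 554.56 ms.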